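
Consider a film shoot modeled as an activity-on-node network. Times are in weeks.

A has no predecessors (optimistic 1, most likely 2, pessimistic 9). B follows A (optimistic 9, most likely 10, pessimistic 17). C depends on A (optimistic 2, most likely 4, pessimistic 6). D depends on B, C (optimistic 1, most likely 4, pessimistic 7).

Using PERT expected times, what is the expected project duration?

te_A = (1 + 4·2 + 9)/6 = 18/6 = 3
te_B = (9 + 4·10 + 17)/6 = 66/6 = 11
te_C = (2 + 4·4 + 6)/6 = 24/6 = 4
te_D = (1 + 4·4 + 7)/6 = 24/6 = 4

Forward pass:
ES_A = 0; EF_A = 3
ES_B = 3; EF_B = 3+11 = 14
ES_C = 3; EF_C = 3+4 = 7
ES_D = max(EF_B=14, EF_C=7) = 14; EF_D = 14+4 = 18
Expected project duration μ = 18 weeks. Critical path: A → B → D.

18 weeks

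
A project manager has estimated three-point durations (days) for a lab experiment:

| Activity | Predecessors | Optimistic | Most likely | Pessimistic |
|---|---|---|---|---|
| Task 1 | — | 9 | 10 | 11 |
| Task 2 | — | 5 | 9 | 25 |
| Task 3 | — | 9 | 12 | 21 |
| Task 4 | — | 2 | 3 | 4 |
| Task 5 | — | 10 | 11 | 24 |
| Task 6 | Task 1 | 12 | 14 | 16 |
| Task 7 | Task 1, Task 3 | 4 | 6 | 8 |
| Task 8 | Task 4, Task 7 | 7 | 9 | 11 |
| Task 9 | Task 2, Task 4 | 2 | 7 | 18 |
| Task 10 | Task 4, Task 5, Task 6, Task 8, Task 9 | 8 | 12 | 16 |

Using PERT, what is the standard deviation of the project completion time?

te_Task 1 = (9 + 4·10 + 11)/6 = 60/6 = 10; σ²_Task 1 = ((11−9)/6)² = 0.111
te_Task 2 = (5 + 4·9 + 25)/6 = 66/6 = 11; σ²_Task 2 = ((25−5)/6)² = 11.111
te_Task 3 = (9 + 4·12 + 21)/6 = 78/6 = 13; σ²_Task 3 = ((21−9)/6)² = 4.000
te_Task 4 = (2 + 4·3 + 4)/6 = 18/6 = 3; σ²_Task 4 = ((4−2)/6)² = 0.111
te_Task 5 = (10 + 4·11 + 24)/6 = 78/6 = 13; σ²_Task 5 = ((24−10)/6)² = 5.444
te_Task 6 = (12 + 4·14 + 16)/6 = 84/6 = 14; σ²_Task 6 = ((16−12)/6)² = 0.444
te_Task 7 = (4 + 4·6 + 8)/6 = 36/6 = 6; σ²_Task 7 = ((8−4)/6)² = 0.444
te_Task 8 = (7 + 4·9 + 11)/6 = 54/6 = 9; σ²_Task 8 = ((11−7)/6)² = 0.444
te_Task 9 = (2 + 4·7 + 18)/6 = 48/6 = 8; σ²_Task 9 = ((18−2)/6)² = 7.111
te_Task 10 = (8 + 4·12 + 16)/6 = 72/6 = 12; σ²_Task 10 = ((16−8)/6)² = 1.778

Forward pass:
ES_Task 1 = 0; EF_Task 1 = 10
ES_Task 2 = 0; EF_Task 2 = 11
ES_Task 3 = 0; EF_Task 3 = 13
ES_Task 4 = 0; EF_Task 4 = 3
ES_Task 5 = 0; EF_Task 5 = 13
ES_Task 6 = 10; EF_Task 6 = 10+14 = 24
ES_Task 7 = max(EF_Task 1=10, EF_Task 3=13) = 13; EF_Task 7 = 13+6 = 19
ES_Task 8 = max(EF_Task 4=3, EF_Task 7=19) = 19; EF_Task 8 = 19+9 = 28
ES_Task 9 = max(EF_Task 2=11, EF_Task 4=3) = 11; EF_Task 9 = 11+8 = 19
ES_Task 10 = max(EF_Task 4=3, EF_Task 5=13, EF_Task 6=24, EF_Task 8=28, EF_Task 9=19) = 28; EF_Task 10 = 28+12 = 40
Expected project duration μ = 40 days. Critical path: Task 3 → Task 7 → Task 8 → Task 10.

Variance along critical path = 4.000 + 0.444 + 0.444 + 1.778 = 6.667
σ = √6.667 = 2.582 days

2.58 days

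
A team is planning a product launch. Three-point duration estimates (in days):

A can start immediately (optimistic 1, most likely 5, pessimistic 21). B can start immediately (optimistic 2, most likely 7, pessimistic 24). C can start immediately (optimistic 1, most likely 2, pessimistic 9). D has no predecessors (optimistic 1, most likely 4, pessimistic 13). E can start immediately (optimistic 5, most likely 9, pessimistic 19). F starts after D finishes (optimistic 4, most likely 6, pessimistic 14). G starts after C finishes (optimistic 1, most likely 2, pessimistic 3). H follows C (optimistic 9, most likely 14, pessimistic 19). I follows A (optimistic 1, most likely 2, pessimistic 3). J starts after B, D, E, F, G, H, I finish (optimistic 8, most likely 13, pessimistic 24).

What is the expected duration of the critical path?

31 days

te_A = (1 + 4·5 + 21)/6 = 42/6 = 7
te_B = (2 + 4·7 + 24)/6 = 54/6 = 9
te_C = (1 + 4·2 + 9)/6 = 18/6 = 3
te_D = (1 + 4·4 + 13)/6 = 30/6 = 5
te_E = (5 + 4·9 + 19)/6 = 60/6 = 10
te_F = (4 + 4·6 + 14)/6 = 42/6 = 7
te_G = (1 + 4·2 + 3)/6 = 12/6 = 2
te_H = (9 + 4·14 + 19)/6 = 84/6 = 14
te_I = (1 + 4·2 + 3)/6 = 12/6 = 2
te_J = (8 + 4·13 + 24)/6 = 84/6 = 14

Forward pass:
ES_A = 0; EF_A = 7
ES_B = 0; EF_B = 9
ES_C = 0; EF_C = 3
ES_D = 0; EF_D = 5
ES_E = 0; EF_E = 10
ES_F = 5; EF_F = 5+7 = 12
ES_G = 3; EF_G = 3+2 = 5
ES_H = 3; EF_H = 3+14 = 17
ES_I = 7; EF_I = 7+2 = 9
ES_J = max(EF_B=9, EF_D=5, EF_E=10, EF_F=12, EF_G=5, EF_H=17, EF_I=9) = 17; EF_J = 17+14 = 31
Expected project duration μ = 31 days. Critical path: C → H → J.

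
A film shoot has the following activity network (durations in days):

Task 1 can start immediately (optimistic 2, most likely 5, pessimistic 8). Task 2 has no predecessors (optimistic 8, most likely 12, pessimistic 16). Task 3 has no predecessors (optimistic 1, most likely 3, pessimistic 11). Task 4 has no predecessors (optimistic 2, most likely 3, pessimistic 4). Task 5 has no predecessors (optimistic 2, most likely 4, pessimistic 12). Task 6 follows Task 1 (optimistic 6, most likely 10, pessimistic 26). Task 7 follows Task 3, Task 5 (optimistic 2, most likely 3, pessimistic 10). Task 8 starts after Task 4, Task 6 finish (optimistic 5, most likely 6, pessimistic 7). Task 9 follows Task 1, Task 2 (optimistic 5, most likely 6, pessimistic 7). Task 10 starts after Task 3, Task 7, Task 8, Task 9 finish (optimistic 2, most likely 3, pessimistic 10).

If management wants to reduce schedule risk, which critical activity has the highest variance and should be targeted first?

Task 6

te_Task 1 = (2 + 4·5 + 8)/6 = 30/6 = 5; σ²_Task 1 = ((8−2)/6)² = 1.000
te_Task 2 = (8 + 4·12 + 16)/6 = 72/6 = 12; σ²_Task 2 = ((16−8)/6)² = 1.778
te_Task 3 = (1 + 4·3 + 11)/6 = 24/6 = 4; σ²_Task 3 = ((11−1)/6)² = 2.778
te_Task 4 = (2 + 4·3 + 4)/6 = 18/6 = 3; σ²_Task 4 = ((4−2)/6)² = 0.111
te_Task 5 = (2 + 4·4 + 12)/6 = 30/6 = 5; σ²_Task 5 = ((12−2)/6)² = 2.778
te_Task 6 = (6 + 4·10 + 26)/6 = 72/6 = 12; σ²_Task 6 = ((26−6)/6)² = 11.111
te_Task 7 = (2 + 4·3 + 10)/6 = 24/6 = 4; σ²_Task 7 = ((10−2)/6)² = 1.778
te_Task 8 = (5 + 4·6 + 7)/6 = 36/6 = 6; σ²_Task 8 = ((7−5)/6)² = 0.111
te_Task 9 = (5 + 4·6 + 7)/6 = 36/6 = 6; σ²_Task 9 = ((7−5)/6)² = 0.111
te_Task 10 = (2 + 4·3 + 10)/6 = 24/6 = 4; σ²_Task 10 = ((10−2)/6)² = 1.778

Forward pass:
ES_Task 1 = 0; EF_Task 1 = 5
ES_Task 2 = 0; EF_Task 2 = 12
ES_Task 3 = 0; EF_Task 3 = 4
ES_Task 4 = 0; EF_Task 4 = 3
ES_Task 5 = 0; EF_Task 5 = 5
ES_Task 6 = 5; EF_Task 6 = 5+12 = 17
ES_Task 7 = max(EF_Task 3=4, EF_Task 5=5) = 5; EF_Task 7 = 5+4 = 9
ES_Task 8 = max(EF_Task 4=3, EF_Task 6=17) = 17; EF_Task 8 = 17+6 = 23
ES_Task 9 = max(EF_Task 1=5, EF_Task 2=12) = 12; EF_Task 9 = 12+6 = 18
ES_Task 10 = max(EF_Task 3=4, EF_Task 7=9, EF_Task 8=23, EF_Task 9=18) = 23; EF_Task 10 = 23+4 = 27
Expected project duration μ = 27 days. Critical path: Task 1 → Task 6 → Task 8 → Task 10.

Variances on critical path: σ²_Task 1=1.000, σ²_Task 6=11.111, σ²_Task 8=0.111, σ²_Task 10=1.778.
Largest is σ²_Task 6 = 11.111.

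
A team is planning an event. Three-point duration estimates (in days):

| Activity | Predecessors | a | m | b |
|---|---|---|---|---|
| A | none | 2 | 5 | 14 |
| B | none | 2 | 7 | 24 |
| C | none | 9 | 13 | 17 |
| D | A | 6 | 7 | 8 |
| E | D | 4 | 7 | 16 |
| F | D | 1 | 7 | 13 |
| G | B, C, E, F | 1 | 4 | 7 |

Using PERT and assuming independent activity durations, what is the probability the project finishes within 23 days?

0.254

te_A = (2 + 4·5 + 14)/6 = 36/6 = 6; σ²_A = ((14−2)/6)² = 4.000
te_B = (2 + 4·7 + 24)/6 = 54/6 = 9; σ²_B = ((24−2)/6)² = 13.444
te_C = (9 + 4·13 + 17)/6 = 78/6 = 13; σ²_C = ((17−9)/6)² = 1.778
te_D = (6 + 4·7 + 8)/6 = 42/6 = 7; σ²_D = ((8−6)/6)² = 0.111
te_E = (4 + 4·7 + 16)/6 = 48/6 = 8; σ²_E = ((16−4)/6)² = 4.000
te_F = (1 + 4·7 + 13)/6 = 42/6 = 7; σ²_F = ((13−1)/6)² = 4.000
te_G = (1 + 4·4 + 7)/6 = 24/6 = 4; σ²_G = ((7−1)/6)² = 1.000

Forward pass:
ES_A = 0; EF_A = 6
ES_B = 0; EF_B = 9
ES_C = 0; EF_C = 13
ES_D = 6; EF_D = 6+7 = 13
ES_E = 13; EF_E = 13+8 = 21
ES_F = 13; EF_F = 13+7 = 20
ES_G = max(EF_B=9, EF_C=13, EF_E=21, EF_F=20) = 21; EF_G = 21+4 = 25
Expected project duration μ = 25 days. Critical path: A → D → E → G.

Variance along critical path = 4.000 + 0.111 + 4.000 + 1.000 = 9.111; σ = √9.111 = 3.018 days.
Z = (23 − 25) / 3.018 = -0.663
P(T ≤ 23) = Φ(-0.663) ≈ 0.254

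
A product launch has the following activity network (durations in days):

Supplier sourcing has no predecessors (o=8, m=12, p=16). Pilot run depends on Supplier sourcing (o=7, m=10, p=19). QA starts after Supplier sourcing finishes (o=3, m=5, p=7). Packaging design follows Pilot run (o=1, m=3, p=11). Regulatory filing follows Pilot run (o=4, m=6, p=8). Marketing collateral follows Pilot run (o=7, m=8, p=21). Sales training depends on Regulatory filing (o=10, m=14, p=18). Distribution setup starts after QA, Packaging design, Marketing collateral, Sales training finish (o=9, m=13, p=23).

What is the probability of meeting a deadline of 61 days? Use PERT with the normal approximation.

0.862

te_Supplier sourcing = (8 + 4·12 + 16)/6 = 72/6 = 12; σ²_Supplier sourcing = ((16−8)/6)² = 1.778
te_Pilot run = (7 + 4·10 + 19)/6 = 66/6 = 11; σ²_Pilot run = ((19−7)/6)² = 4.000
te_QA = (3 + 4·5 + 7)/6 = 30/6 = 5; σ²_QA = ((7−3)/6)² = 0.444
te_Packaging design = (1 + 4·3 + 11)/6 = 24/6 = 4; σ²_Packaging design = ((11−1)/6)² = 2.778
te_Regulatory filing = (4 + 4·6 + 8)/6 = 36/6 = 6; σ²_Regulatory filing = ((8−4)/6)² = 0.444
te_Marketing collateral = (7 + 4·8 + 21)/6 = 60/6 = 10; σ²_Marketing collateral = ((21−7)/6)² = 5.444
te_Sales training = (10 + 4·14 + 18)/6 = 84/6 = 14; σ²_Sales training = ((18−10)/6)² = 1.778
te_Distribution setup = (9 + 4·13 + 23)/6 = 84/6 = 14; σ²_Distribution setup = ((23−9)/6)² = 5.444

Forward pass:
ES_Supplier sourcing = 0; EF_Supplier sourcing = 12
ES_Pilot run = 12; EF_Pilot run = 12+11 = 23
ES_QA = 12; EF_QA = 12+5 = 17
ES_Packaging design = 23; EF_Packaging design = 23+4 = 27
ES_Regulatory filing = 23; EF_Regulatory filing = 23+6 = 29
ES_Marketing collateral = 23; EF_Marketing collateral = 23+10 = 33
ES_Sales training = 29; EF_Sales training = 29+14 = 43
ES_Distribution setup = max(EF_QA=17, EF_Packaging design=27, EF_Marketing collateral=33, EF_Sales training=43) = 43; EF_Distribution setup = 43+14 = 57
Expected project duration μ = 57 days. Critical path: Supplier sourcing → Pilot run → Regulatory filing → Sales training → Distribution setup.

Variance along critical path = 1.778 + 4.000 + 0.444 + 1.778 + 5.444 = 13.444; σ = √13.444 = 3.667 days.
Z = (61 − 57) / 3.667 = 1.091
P(T ≤ 61) = Φ(1.091) ≈ 0.862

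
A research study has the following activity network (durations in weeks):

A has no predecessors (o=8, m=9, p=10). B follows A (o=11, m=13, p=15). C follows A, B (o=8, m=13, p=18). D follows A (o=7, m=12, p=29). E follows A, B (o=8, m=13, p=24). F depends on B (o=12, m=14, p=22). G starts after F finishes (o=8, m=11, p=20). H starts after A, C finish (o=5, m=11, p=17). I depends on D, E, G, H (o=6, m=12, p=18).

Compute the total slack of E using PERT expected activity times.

te_A = (8 + 4·9 + 10)/6 = 54/6 = 9
te_B = (11 + 4·13 + 15)/6 = 78/6 = 13
te_C = (8 + 4·13 + 18)/6 = 78/6 = 13
te_D = (7 + 4·12 + 29)/6 = 84/6 = 14
te_E = (8 + 4·13 + 24)/6 = 84/6 = 14
te_F = (12 + 4·14 + 22)/6 = 90/6 = 15
te_G = (8 + 4·11 + 20)/6 = 72/6 = 12
te_H = (5 + 4·11 + 17)/6 = 66/6 = 11
te_I = (6 + 4·12 + 18)/6 = 72/6 = 12

Forward pass:
ES_A = 0; EF_A = 9
ES_B = 9; EF_B = 9+13 = 22
ES_C = max(EF_A=9, EF_B=22) = 22; EF_C = 22+13 = 35
ES_D = 9; EF_D = 9+14 = 23
ES_E = max(EF_A=9, EF_B=22) = 22; EF_E = 22+14 = 36
ES_F = 22; EF_F = 22+15 = 37
ES_G = 37; EF_G = 37+12 = 49
ES_H = max(EF_A=9, EF_C=35) = 35; EF_H = 35+11 = 46
ES_I = max(EF_D=23, EF_E=36, EF_G=49, EF_H=46) = 49; EF_I = 49+12 = 61
Expected project duration μ = 61 weeks. Critical path: A → B → F → G → I.

Backward pass:
LF_I = 61; LS_I = 61−12 = 49
LF_H = LS_I = 49; LS_H = 49−11 = 38
LF_G = LS_I = 49; LS_G = 49−12 = 37
LF_F = LS_G = 37; LS_F = 37−15 = 22
LF_E = LS_I = 49; LS_E = 49−14 = 35
LF_D = LS_I = 49; LS_D = 49−14 = 35
LF_C = LS_H = 38; LS_C = 38−13 = 25
LF_B = min(LS_C=25, LS_E=35, LS_F=22) = 22; LS_B = 22−13 = 9
LF_A = min(LS_B=9, LS_C=25, LS_D=35, LS_E=35, LS_H=38) = 9; LS_A = 9−9 = 0
Slack_E = LS_E − ES_E = 35 − 22 = 13

13 weeks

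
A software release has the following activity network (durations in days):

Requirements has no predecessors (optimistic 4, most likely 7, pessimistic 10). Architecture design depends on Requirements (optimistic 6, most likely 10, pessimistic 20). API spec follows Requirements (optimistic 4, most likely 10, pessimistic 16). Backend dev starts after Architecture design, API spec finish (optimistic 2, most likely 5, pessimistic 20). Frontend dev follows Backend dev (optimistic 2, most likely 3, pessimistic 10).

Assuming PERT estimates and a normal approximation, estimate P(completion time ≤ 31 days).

te_Requirements = (4 + 4·7 + 10)/6 = 42/6 = 7; σ²_Requirements = ((10−4)/6)² = 1.000
te_Architecture design = (6 + 4·10 + 20)/6 = 66/6 = 11; σ²_Architecture design = ((20−6)/6)² = 5.444
te_API spec = (4 + 4·10 + 16)/6 = 60/6 = 10; σ²_API spec = ((16−4)/6)² = 4.000
te_Backend dev = (2 + 4·5 + 20)/6 = 42/6 = 7; σ²_Backend dev = ((20−2)/6)² = 9.000
te_Frontend dev = (2 + 4·3 + 10)/6 = 24/6 = 4; σ²_Frontend dev = ((10−2)/6)² = 1.778

Forward pass:
ES_Requirements = 0; EF_Requirements = 7
ES_Architecture design = 7; EF_Architecture design = 7+11 = 18
ES_API spec = 7; EF_API spec = 7+10 = 17
ES_Backend dev = max(EF_Architecture design=18, EF_API spec=17) = 18; EF_Backend dev = 18+7 = 25
ES_Frontend dev = 25; EF_Frontend dev = 25+4 = 29
Expected project duration μ = 29 days. Critical path: Requirements → Architecture design → Backend dev → Frontend dev.

Variance along critical path = 1.000 + 5.444 + 9.000 + 1.778 = 17.222; σ = √17.222 = 4.150 days.
Z = (31 − 29) / 4.150 = 0.482
P(T ≤ 31) = Φ(0.482) ≈ 0.685

0.685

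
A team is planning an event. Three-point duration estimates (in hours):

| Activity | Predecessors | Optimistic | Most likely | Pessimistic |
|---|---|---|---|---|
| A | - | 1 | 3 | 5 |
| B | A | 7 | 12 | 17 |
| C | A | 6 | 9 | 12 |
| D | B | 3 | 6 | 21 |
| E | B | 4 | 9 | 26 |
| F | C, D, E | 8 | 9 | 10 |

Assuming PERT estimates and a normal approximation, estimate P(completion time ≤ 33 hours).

0.313

te_A = (1 + 4·3 + 5)/6 = 18/6 = 3; σ²_A = ((5−1)/6)² = 0.444
te_B = (7 + 4·12 + 17)/6 = 72/6 = 12; σ²_B = ((17−7)/6)² = 2.778
te_C = (6 + 4·9 + 12)/6 = 54/6 = 9; σ²_C = ((12−6)/6)² = 1.000
te_D = (3 + 4·6 + 21)/6 = 48/6 = 8; σ²_D = ((21−3)/6)² = 9.000
te_E = (4 + 4·9 + 26)/6 = 66/6 = 11; σ²_E = ((26−4)/6)² = 13.444
te_F = (8 + 4·9 + 10)/6 = 54/6 = 9; σ²_F = ((10−8)/6)² = 0.111

Forward pass:
ES_A = 0; EF_A = 3
ES_B = 3; EF_B = 3+12 = 15
ES_C = 3; EF_C = 3+9 = 12
ES_D = 15; EF_D = 15+8 = 23
ES_E = 15; EF_E = 15+11 = 26
ES_F = max(EF_C=12, EF_D=23, EF_E=26) = 26; EF_F = 26+9 = 35
Expected project duration μ = 35 hours. Critical path: A → B → E → F.

Variance along critical path = 0.444 + 2.778 + 13.444 + 0.111 = 16.778; σ = √16.778 = 4.096 hours.
Z = (33 − 35) / 4.096 = -0.488
P(T ≤ 33) = Φ(-0.488) ≈ 0.313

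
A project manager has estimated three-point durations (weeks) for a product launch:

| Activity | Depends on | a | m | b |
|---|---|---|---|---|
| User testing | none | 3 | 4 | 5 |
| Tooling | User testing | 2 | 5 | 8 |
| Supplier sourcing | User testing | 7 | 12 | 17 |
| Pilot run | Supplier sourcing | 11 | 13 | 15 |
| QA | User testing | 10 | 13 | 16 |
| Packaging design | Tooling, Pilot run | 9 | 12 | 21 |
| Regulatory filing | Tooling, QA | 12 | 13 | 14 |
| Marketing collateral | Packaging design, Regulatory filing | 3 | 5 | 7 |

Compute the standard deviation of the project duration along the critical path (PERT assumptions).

2.79 weeks

te_User testing = (3 + 4·4 + 5)/6 = 24/6 = 4; σ²_User testing = ((5−3)/6)² = 0.111
te_Tooling = (2 + 4·5 + 8)/6 = 30/6 = 5; σ²_Tooling = ((8−2)/6)² = 1.000
te_Supplier sourcing = (7 + 4·12 + 17)/6 = 72/6 = 12; σ²_Supplier sourcing = ((17−7)/6)² = 2.778
te_Pilot run = (11 + 4·13 + 15)/6 = 78/6 = 13; σ²_Pilot run = ((15−11)/6)² = 0.444
te_QA = (10 + 4·13 + 16)/6 = 78/6 = 13; σ²_QA = ((16−10)/6)² = 1.000
te_Packaging design = (9 + 4·12 + 21)/6 = 78/6 = 13; σ²_Packaging design = ((21−9)/6)² = 4.000
te_Regulatory filing = (12 + 4·13 + 14)/6 = 78/6 = 13; σ²_Regulatory filing = ((14−12)/6)² = 0.111
te_Marketing collateral = (3 + 4·5 + 7)/6 = 30/6 = 5; σ²_Marketing collateral = ((7−3)/6)² = 0.444

Forward pass:
ES_User testing = 0; EF_User testing = 4
ES_Tooling = 4; EF_Tooling = 4+5 = 9
ES_Supplier sourcing = 4; EF_Supplier sourcing = 4+12 = 16
ES_Pilot run = 16; EF_Pilot run = 16+13 = 29
ES_QA = 4; EF_QA = 4+13 = 17
ES_Packaging design = max(EF_Tooling=9, EF_Pilot run=29) = 29; EF_Packaging design = 29+13 = 42
ES_Regulatory filing = max(EF_Tooling=9, EF_QA=17) = 17; EF_Regulatory filing = 17+13 = 30
ES_Marketing collateral = max(EF_Packaging design=42, EF_Regulatory filing=30) = 42; EF_Marketing collateral = 42+5 = 47
Expected project duration μ = 47 weeks. Critical path: User testing → Supplier sourcing → Pilot run → Packaging design → Marketing collateral.

Variance along critical path = 0.111 + 2.778 + 0.444 + 4.000 + 0.444 = 7.778
σ = √7.778 = 2.789 weeks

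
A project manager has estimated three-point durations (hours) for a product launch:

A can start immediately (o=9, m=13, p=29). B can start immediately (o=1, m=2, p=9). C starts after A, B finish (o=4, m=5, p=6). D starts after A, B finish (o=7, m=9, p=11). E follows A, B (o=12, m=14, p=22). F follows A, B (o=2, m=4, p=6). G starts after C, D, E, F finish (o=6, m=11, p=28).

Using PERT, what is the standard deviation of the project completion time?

te_A = (9 + 4·13 + 29)/6 = 90/6 = 15; σ²_A = ((29−9)/6)² = 11.111
te_B = (1 + 4·2 + 9)/6 = 18/6 = 3; σ²_B = ((9−1)/6)² = 1.778
te_C = (4 + 4·5 + 6)/6 = 30/6 = 5; σ²_C = ((6−4)/6)² = 0.111
te_D = (7 + 4·9 + 11)/6 = 54/6 = 9; σ²_D = ((11−7)/6)² = 0.444
te_E = (12 + 4·14 + 22)/6 = 90/6 = 15; σ²_E = ((22−12)/6)² = 2.778
te_F = (2 + 4·4 + 6)/6 = 24/6 = 4; σ²_F = ((6−2)/6)² = 0.444
te_G = (6 + 4·11 + 28)/6 = 78/6 = 13; σ²_G = ((28−6)/6)² = 13.444

Forward pass:
ES_A = 0; EF_A = 15
ES_B = 0; EF_B = 3
ES_C = max(EF_A=15, EF_B=3) = 15; EF_C = 15+5 = 20
ES_D = max(EF_A=15, EF_B=3) = 15; EF_D = 15+9 = 24
ES_E = max(EF_A=15, EF_B=3) = 15; EF_E = 15+15 = 30
ES_F = max(EF_A=15, EF_B=3) = 15; EF_F = 15+4 = 19
ES_G = max(EF_C=20, EF_D=24, EF_E=30, EF_F=19) = 30; EF_G = 30+13 = 43
Expected project duration μ = 43 hours. Critical path: A → E → G.

Variance along critical path = 11.111 + 2.778 + 13.444 = 27.333
σ = √27.333 = 5.228 hours

5.23 hours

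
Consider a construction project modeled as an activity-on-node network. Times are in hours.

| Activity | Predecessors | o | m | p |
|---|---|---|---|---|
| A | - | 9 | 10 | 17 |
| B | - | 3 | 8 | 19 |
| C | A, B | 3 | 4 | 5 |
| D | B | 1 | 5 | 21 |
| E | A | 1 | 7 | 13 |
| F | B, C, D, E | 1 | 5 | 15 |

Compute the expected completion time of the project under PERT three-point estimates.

24 hours

te_A = (9 + 4·10 + 17)/6 = 66/6 = 11
te_B = (3 + 4·8 + 19)/6 = 54/6 = 9
te_C = (3 + 4·4 + 5)/6 = 24/6 = 4
te_D = (1 + 4·5 + 21)/6 = 42/6 = 7
te_E = (1 + 4·7 + 13)/6 = 42/6 = 7
te_F = (1 + 4·5 + 15)/6 = 36/6 = 6

Forward pass:
ES_A = 0; EF_A = 11
ES_B = 0; EF_B = 9
ES_C = max(EF_A=11, EF_B=9) = 11; EF_C = 11+4 = 15
ES_D = 9; EF_D = 9+7 = 16
ES_E = 11; EF_E = 11+7 = 18
ES_F = max(EF_B=9, EF_C=15, EF_D=16, EF_E=18) = 18; EF_F = 18+6 = 24
Expected project duration μ = 24 hours. Critical path: A → E → F.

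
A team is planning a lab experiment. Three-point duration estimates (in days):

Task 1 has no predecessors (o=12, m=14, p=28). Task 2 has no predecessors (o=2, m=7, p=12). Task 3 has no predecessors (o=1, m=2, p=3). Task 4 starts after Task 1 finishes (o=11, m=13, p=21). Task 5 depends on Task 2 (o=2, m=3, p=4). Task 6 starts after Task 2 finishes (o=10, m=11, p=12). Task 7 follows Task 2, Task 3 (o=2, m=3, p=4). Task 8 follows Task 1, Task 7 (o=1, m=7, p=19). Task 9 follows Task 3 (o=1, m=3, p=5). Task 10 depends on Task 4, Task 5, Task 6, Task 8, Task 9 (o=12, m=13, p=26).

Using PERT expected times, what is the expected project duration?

te_Task 1 = (12 + 4·14 + 28)/6 = 96/6 = 16
te_Task 2 = (2 + 4·7 + 12)/6 = 42/6 = 7
te_Task 3 = (1 + 4·2 + 3)/6 = 12/6 = 2
te_Task 4 = (11 + 4·13 + 21)/6 = 84/6 = 14
te_Task 5 = (2 + 4·3 + 4)/6 = 18/6 = 3
te_Task 6 = (10 + 4·11 + 12)/6 = 66/6 = 11
te_Task 7 = (2 + 4·3 + 4)/6 = 18/6 = 3
te_Task 8 = (1 + 4·7 + 19)/6 = 48/6 = 8
te_Task 9 = (1 + 4·3 + 5)/6 = 18/6 = 3
te_Task 10 = (12 + 4·13 + 26)/6 = 90/6 = 15

Forward pass:
ES_Task 1 = 0; EF_Task 1 = 16
ES_Task 2 = 0; EF_Task 2 = 7
ES_Task 3 = 0; EF_Task 3 = 2
ES_Task 4 = 16; EF_Task 4 = 16+14 = 30
ES_Task 5 = 7; EF_Task 5 = 7+3 = 10
ES_Task 6 = 7; EF_Task 6 = 7+11 = 18
ES_Task 7 = max(EF_Task 2=7, EF_Task 3=2) = 7; EF_Task 7 = 7+3 = 10
ES_Task 8 = max(EF_Task 1=16, EF_Task 7=10) = 16; EF_Task 8 = 16+8 = 24
ES_Task 9 = 2; EF_Task 9 = 2+3 = 5
ES_Task 10 = max(EF_Task 4=30, EF_Task 5=10, EF_Task 6=18, EF_Task 8=24, EF_Task 9=5) = 30; EF_Task 10 = 30+15 = 45
Expected project duration μ = 45 days. Critical path: Task 1 → Task 4 → Task 10.

45 days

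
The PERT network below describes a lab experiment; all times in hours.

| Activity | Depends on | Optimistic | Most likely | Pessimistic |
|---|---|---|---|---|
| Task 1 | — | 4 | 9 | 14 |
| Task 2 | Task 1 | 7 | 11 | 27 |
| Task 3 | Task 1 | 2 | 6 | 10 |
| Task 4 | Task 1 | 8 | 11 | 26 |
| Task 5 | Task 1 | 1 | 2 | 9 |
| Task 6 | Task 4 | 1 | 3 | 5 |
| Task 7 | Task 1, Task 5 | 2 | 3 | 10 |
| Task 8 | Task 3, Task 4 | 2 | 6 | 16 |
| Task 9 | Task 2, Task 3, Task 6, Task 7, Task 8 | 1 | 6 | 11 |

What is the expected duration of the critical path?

te_Task 1 = (4 + 4·9 + 14)/6 = 54/6 = 9
te_Task 2 = (7 + 4·11 + 27)/6 = 78/6 = 13
te_Task 3 = (2 + 4·6 + 10)/6 = 36/6 = 6
te_Task 4 = (8 + 4·11 + 26)/6 = 78/6 = 13
te_Task 5 = (1 + 4·2 + 9)/6 = 18/6 = 3
te_Task 6 = (1 + 4·3 + 5)/6 = 18/6 = 3
te_Task 7 = (2 + 4·3 + 10)/6 = 24/6 = 4
te_Task 8 = (2 + 4·6 + 16)/6 = 42/6 = 7
te_Task 9 = (1 + 4·6 + 11)/6 = 36/6 = 6

Forward pass:
ES_Task 1 = 0; EF_Task 1 = 9
ES_Task 2 = 9; EF_Task 2 = 9+13 = 22
ES_Task 3 = 9; EF_Task 3 = 9+6 = 15
ES_Task 4 = 9; EF_Task 4 = 9+13 = 22
ES_Task 5 = 9; EF_Task 5 = 9+3 = 12
ES_Task 6 = 22; EF_Task 6 = 22+3 = 25
ES_Task 7 = max(EF_Task 1=9, EF_Task 5=12) = 12; EF_Task 7 = 12+4 = 16
ES_Task 8 = max(EF_Task 3=15, EF_Task 4=22) = 22; EF_Task 8 = 22+7 = 29
ES_Task 9 = max(EF_Task 2=22, EF_Task 3=15, EF_Task 6=25, EF_Task 7=16, EF_Task 8=29) = 29; EF_Task 9 = 29+6 = 35
Expected project duration μ = 35 hours. Critical path: Task 1 → Task 4 → Task 8 → Task 9.

35 hours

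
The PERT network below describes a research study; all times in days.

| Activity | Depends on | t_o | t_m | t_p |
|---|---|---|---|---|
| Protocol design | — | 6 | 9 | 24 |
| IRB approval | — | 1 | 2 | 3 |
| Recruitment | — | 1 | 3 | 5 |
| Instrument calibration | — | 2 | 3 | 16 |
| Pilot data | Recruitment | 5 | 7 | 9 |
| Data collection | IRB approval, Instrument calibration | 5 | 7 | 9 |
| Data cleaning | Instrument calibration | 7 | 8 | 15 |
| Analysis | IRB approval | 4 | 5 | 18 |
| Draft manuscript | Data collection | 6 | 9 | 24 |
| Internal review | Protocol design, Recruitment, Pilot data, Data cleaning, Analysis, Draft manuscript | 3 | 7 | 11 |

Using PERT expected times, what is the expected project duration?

te_Protocol design = (6 + 4·9 + 24)/6 = 66/6 = 11
te_IRB approval = (1 + 4·2 + 3)/6 = 12/6 = 2
te_Recruitment = (1 + 4·3 + 5)/6 = 18/6 = 3
te_Instrument calibration = (2 + 4·3 + 16)/6 = 30/6 = 5
te_Pilot data = (5 + 4·7 + 9)/6 = 42/6 = 7
te_Data collection = (5 + 4·7 + 9)/6 = 42/6 = 7
te_Data cleaning = (7 + 4·8 + 15)/6 = 54/6 = 9
te_Analysis = (4 + 4·5 + 18)/6 = 42/6 = 7
te_Draft manuscript = (6 + 4·9 + 24)/6 = 66/6 = 11
te_Internal review = (3 + 4·7 + 11)/6 = 42/6 = 7

Forward pass:
ES_Protocol design = 0; EF_Protocol design = 11
ES_IRB approval = 0; EF_IRB approval = 2
ES_Recruitment = 0; EF_Recruitment = 3
ES_Instrument calibration = 0; EF_Instrument calibration = 5
ES_Pilot data = 3; EF_Pilot data = 3+7 = 10
ES_Data collection = max(EF_IRB approval=2, EF_Instrument calibration=5) = 5; EF_Data collection = 5+7 = 12
ES_Data cleaning = 5; EF_Data cleaning = 5+9 = 14
ES_Analysis = 2; EF_Analysis = 2+7 = 9
ES_Draft manuscript = 12; EF_Draft manuscript = 12+11 = 23
ES_Internal review = max(EF_Protocol design=11, EF_Recruitment=3, EF_Pilot data=10, EF_Data cleaning=14, EF_Analysis=9, EF_Draft manuscript=23) = 23; EF_Internal review = 23+7 = 30
Expected project duration μ = 30 days. Critical path: Instrument calibration → Data collection → Draft manuscript → Internal review.

30 days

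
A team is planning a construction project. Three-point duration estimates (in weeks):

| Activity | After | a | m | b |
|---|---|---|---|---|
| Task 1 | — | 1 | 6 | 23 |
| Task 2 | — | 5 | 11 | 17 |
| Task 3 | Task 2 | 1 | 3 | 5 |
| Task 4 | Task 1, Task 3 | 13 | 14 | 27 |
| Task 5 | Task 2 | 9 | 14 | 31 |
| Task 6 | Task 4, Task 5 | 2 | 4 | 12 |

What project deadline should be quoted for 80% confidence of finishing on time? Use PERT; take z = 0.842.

te_Task 1 = (1 + 4·6 + 23)/6 = 48/6 = 8; σ²_Task 1 = ((23−1)/6)² = 13.444
te_Task 2 = (5 + 4·11 + 17)/6 = 66/6 = 11; σ²_Task 2 = ((17−5)/6)² = 4.000
te_Task 3 = (1 + 4·3 + 5)/6 = 18/6 = 3; σ²_Task 3 = ((5−1)/6)² = 0.444
te_Task 4 = (13 + 4·14 + 27)/6 = 96/6 = 16; σ²_Task 4 = ((27−13)/6)² = 5.444
te_Task 5 = (9 + 4·14 + 31)/6 = 96/6 = 16; σ²_Task 5 = ((31−9)/6)² = 13.444
te_Task 6 = (2 + 4·4 + 12)/6 = 30/6 = 5; σ²_Task 6 = ((12−2)/6)² = 2.778

Forward pass:
ES_Task 1 = 0; EF_Task 1 = 8
ES_Task 2 = 0; EF_Task 2 = 11
ES_Task 3 = 11; EF_Task 3 = 11+3 = 14
ES_Task 4 = max(EF_Task 1=8, EF_Task 3=14) = 14; EF_Task 4 = 14+16 = 30
ES_Task 5 = 11; EF_Task 5 = 11+16 = 27
ES_Task 6 = max(EF_Task 4=30, EF_Task 5=27) = 30; EF_Task 6 = 30+5 = 35
Expected project duration μ = 35 weeks. Critical path: Task 2 → Task 3 → Task 4 → Task 6.

Variance along critical path = 4.000 + 0.444 + 5.444 + 2.778 = 12.667; σ = 3.559 weeks.
D = μ + z·σ = 35 + 0.842·3.559 = 38.0 weeks

38.0 weeks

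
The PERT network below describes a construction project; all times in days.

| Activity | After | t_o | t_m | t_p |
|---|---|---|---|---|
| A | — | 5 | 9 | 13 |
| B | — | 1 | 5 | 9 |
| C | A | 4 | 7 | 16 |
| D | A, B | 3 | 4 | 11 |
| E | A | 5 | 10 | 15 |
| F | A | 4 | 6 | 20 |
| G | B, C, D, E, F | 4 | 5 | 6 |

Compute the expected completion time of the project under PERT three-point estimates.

te_A = (5 + 4·9 + 13)/6 = 54/6 = 9
te_B = (1 + 4·5 + 9)/6 = 30/6 = 5
te_C = (4 + 4·7 + 16)/6 = 48/6 = 8
te_D = (3 + 4·4 + 11)/6 = 30/6 = 5
te_E = (5 + 4·10 + 15)/6 = 60/6 = 10
te_F = (4 + 4·6 + 20)/6 = 48/6 = 8
te_G = (4 + 4·5 + 6)/6 = 30/6 = 5

Forward pass:
ES_A = 0; EF_A = 9
ES_B = 0; EF_B = 5
ES_C = 9; EF_C = 9+8 = 17
ES_D = max(EF_A=9, EF_B=5) = 9; EF_D = 9+5 = 14
ES_E = 9; EF_E = 9+10 = 19
ES_F = 9; EF_F = 9+8 = 17
ES_G = max(EF_B=5, EF_C=17, EF_D=14, EF_E=19, EF_F=17) = 19; EF_G = 19+5 = 24
Expected project duration μ = 24 days. Critical path: A → E → G.

24 days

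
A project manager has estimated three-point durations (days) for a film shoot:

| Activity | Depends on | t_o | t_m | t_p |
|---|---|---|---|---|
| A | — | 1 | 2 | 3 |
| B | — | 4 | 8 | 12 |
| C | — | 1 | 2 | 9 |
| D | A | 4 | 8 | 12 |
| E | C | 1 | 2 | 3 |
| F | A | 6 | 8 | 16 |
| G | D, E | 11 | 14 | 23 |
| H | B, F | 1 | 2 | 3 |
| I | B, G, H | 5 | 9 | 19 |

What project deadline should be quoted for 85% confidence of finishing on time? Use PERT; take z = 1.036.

38.5 days

te_A = (1 + 4·2 + 3)/6 = 12/6 = 2; σ²_A = ((3−1)/6)² = 0.111
te_B = (4 + 4·8 + 12)/6 = 48/6 = 8; σ²_B = ((12−4)/6)² = 1.778
te_C = (1 + 4·2 + 9)/6 = 18/6 = 3; σ²_C = ((9−1)/6)² = 1.778
te_D = (4 + 4·8 + 12)/6 = 48/6 = 8; σ²_D = ((12−4)/6)² = 1.778
te_E = (1 + 4·2 + 3)/6 = 12/6 = 2; σ²_E = ((3−1)/6)² = 0.111
te_F = (6 + 4·8 + 16)/6 = 54/6 = 9; σ²_F = ((16−6)/6)² = 2.778
te_G = (11 + 4·14 + 23)/6 = 90/6 = 15; σ²_G = ((23−11)/6)² = 4.000
te_H = (1 + 4·2 + 3)/6 = 12/6 = 2; σ²_H = ((3−1)/6)² = 0.111
te_I = (5 + 4·9 + 19)/6 = 60/6 = 10; σ²_I = ((19−5)/6)² = 5.444

Forward pass:
ES_A = 0; EF_A = 2
ES_B = 0; EF_B = 8
ES_C = 0; EF_C = 3
ES_D = 2; EF_D = 2+8 = 10
ES_E = 3; EF_E = 3+2 = 5
ES_F = 2; EF_F = 2+9 = 11
ES_G = max(EF_D=10, EF_E=5) = 10; EF_G = 10+15 = 25
ES_H = max(EF_B=8, EF_F=11) = 11; EF_H = 11+2 = 13
ES_I = max(EF_B=8, EF_G=25, EF_H=13) = 25; EF_I = 25+10 = 35
Expected project duration μ = 35 days. Critical path: A → D → G → I.

Variance along critical path = 0.111 + 1.778 + 4.000 + 5.444 = 11.333; σ = 3.367 days.
D = μ + z·σ = 35 + 1.036·3.367 = 38.5 days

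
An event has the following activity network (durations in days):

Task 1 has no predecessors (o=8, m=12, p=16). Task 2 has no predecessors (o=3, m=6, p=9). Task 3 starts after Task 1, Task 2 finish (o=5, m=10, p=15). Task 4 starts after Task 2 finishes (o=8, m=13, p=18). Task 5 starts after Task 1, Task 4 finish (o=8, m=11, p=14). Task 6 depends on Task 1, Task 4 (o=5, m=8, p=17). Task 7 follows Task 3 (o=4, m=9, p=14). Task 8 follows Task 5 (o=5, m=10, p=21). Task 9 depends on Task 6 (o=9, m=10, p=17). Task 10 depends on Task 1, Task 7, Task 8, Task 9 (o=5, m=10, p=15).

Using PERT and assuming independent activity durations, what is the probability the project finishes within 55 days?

0.852

te_Task 1 = (8 + 4·12 + 16)/6 = 72/6 = 12; σ²_Task 1 = ((16−8)/6)² = 1.778
te_Task 2 = (3 + 4·6 + 9)/6 = 36/6 = 6; σ²_Task 2 = ((9−3)/6)² = 1.000
te_Task 3 = (5 + 4·10 + 15)/6 = 60/6 = 10; σ²_Task 3 = ((15−5)/6)² = 2.778
te_Task 4 = (8 + 4·13 + 18)/6 = 78/6 = 13; σ²_Task 4 = ((18−8)/6)² = 2.778
te_Task 5 = (8 + 4·11 + 14)/6 = 66/6 = 11; σ²_Task 5 = ((14−8)/6)² = 1.000
te_Task 6 = (5 + 4·8 + 17)/6 = 54/6 = 9; σ²_Task 6 = ((17−5)/6)² = 4.000
te_Task 7 = (4 + 4·9 + 14)/6 = 54/6 = 9; σ²_Task 7 = ((14−4)/6)² = 2.778
te_Task 8 = (5 + 4·10 + 21)/6 = 66/6 = 11; σ²_Task 8 = ((21−5)/6)² = 7.111
te_Task 9 = (9 + 4·10 + 17)/6 = 66/6 = 11; σ²_Task 9 = ((17−9)/6)² = 1.778
te_Task 10 = (5 + 4·10 + 15)/6 = 60/6 = 10; σ²_Task 10 = ((15−5)/6)² = 2.778

Forward pass:
ES_Task 1 = 0; EF_Task 1 = 12
ES_Task 2 = 0; EF_Task 2 = 6
ES_Task 3 = max(EF_Task 1=12, EF_Task 2=6) = 12; EF_Task 3 = 12+10 = 22
ES_Task 4 = 6; EF_Task 4 = 6+13 = 19
ES_Task 5 = max(EF_Task 1=12, EF_Task 4=19) = 19; EF_Task 5 = 19+11 = 30
ES_Task 6 = max(EF_Task 1=12, EF_Task 4=19) = 19; EF_Task 6 = 19+9 = 28
ES_Task 7 = 22; EF_Task 7 = 22+9 = 31
ES_Task 8 = 30; EF_Task 8 = 30+11 = 41
ES_Task 9 = 28; EF_Task 9 = 28+11 = 39
ES_Task 10 = max(EF_Task 1=12, EF_Task 7=31, EF_Task 8=41, EF_Task 9=39) = 41; EF_Task 10 = 41+10 = 51
Expected project duration μ = 51 days. Critical path: Task 2 → Task 4 → Task 5 → Task 8 → Task 10.

Variance along critical path = 1.000 + 2.778 + 1.000 + 7.111 + 2.778 = 14.667; σ = √14.667 = 3.830 days.
Z = (55 − 51) / 3.830 = 1.044
P(T ≤ 55) = Φ(1.044) ≈ 0.852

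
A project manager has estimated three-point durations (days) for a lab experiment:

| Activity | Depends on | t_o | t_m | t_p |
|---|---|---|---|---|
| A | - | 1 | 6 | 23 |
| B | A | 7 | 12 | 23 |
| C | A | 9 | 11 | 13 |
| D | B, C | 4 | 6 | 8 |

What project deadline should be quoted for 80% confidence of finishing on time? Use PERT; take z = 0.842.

30.9 days

te_A = (1 + 4·6 + 23)/6 = 48/6 = 8; σ²_A = ((23−1)/6)² = 13.444
te_B = (7 + 4·12 + 23)/6 = 78/6 = 13; σ²_B = ((23−7)/6)² = 7.111
te_C = (9 + 4·11 + 13)/6 = 66/6 = 11; σ²_C = ((13−9)/6)² = 0.444
te_D = (4 + 4·6 + 8)/6 = 36/6 = 6; σ²_D = ((8−4)/6)² = 0.444

Forward pass:
ES_A = 0; EF_A = 8
ES_B = 8; EF_B = 8+13 = 21
ES_C = 8; EF_C = 8+11 = 19
ES_D = max(EF_B=21, EF_C=19) = 21; EF_D = 21+6 = 27
Expected project duration μ = 27 days. Critical path: A → B → D.

Variance along critical path = 13.444 + 7.111 + 0.444 = 21.000; σ = 4.583 days.
D = μ + z·σ = 27 + 0.842·4.583 = 30.9 days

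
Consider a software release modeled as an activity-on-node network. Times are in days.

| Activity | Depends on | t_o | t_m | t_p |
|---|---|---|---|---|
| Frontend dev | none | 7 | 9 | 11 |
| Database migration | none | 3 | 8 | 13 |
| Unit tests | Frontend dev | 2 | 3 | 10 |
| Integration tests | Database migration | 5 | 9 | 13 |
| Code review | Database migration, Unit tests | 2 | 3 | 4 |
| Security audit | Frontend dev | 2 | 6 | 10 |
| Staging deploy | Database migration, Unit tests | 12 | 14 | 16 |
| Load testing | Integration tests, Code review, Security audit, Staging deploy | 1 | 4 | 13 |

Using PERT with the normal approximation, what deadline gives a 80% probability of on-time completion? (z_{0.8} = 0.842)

te_Frontend dev = (7 + 4·9 + 11)/6 = 54/6 = 9; σ²_Frontend dev = ((11−7)/6)² = 0.444
te_Database migration = (3 + 4·8 + 13)/6 = 48/6 = 8; σ²_Database migration = ((13−3)/6)² = 2.778
te_Unit tests = (2 + 4·3 + 10)/6 = 24/6 = 4; σ²_Unit tests = ((10−2)/6)² = 1.778
te_Integration tests = (5 + 4·9 + 13)/6 = 54/6 = 9; σ²_Integration tests = ((13−5)/6)² = 1.778
te_Code review = (2 + 4·3 + 4)/6 = 18/6 = 3; σ²_Code review = ((4−2)/6)² = 0.111
te_Security audit = (2 + 4·6 + 10)/6 = 36/6 = 6; σ²_Security audit = ((10−2)/6)² = 1.778
te_Staging deploy = (12 + 4·14 + 16)/6 = 84/6 = 14; σ²_Staging deploy = ((16−12)/6)² = 0.444
te_Load testing = (1 + 4·4 + 13)/6 = 30/6 = 5; σ²_Load testing = ((13−1)/6)² = 4.000

Forward pass:
ES_Frontend dev = 0; EF_Frontend dev = 9
ES_Database migration = 0; EF_Database migration = 8
ES_Unit tests = 9; EF_Unit tests = 9+4 = 13
ES_Integration tests = 8; EF_Integration tests = 8+9 = 17
ES_Code review = max(EF_Database migration=8, EF_Unit tests=13) = 13; EF_Code review = 13+3 = 16
ES_Security audit = 9; EF_Security audit = 9+6 = 15
ES_Staging deploy = max(EF_Database migration=8, EF_Unit tests=13) = 13; EF_Staging deploy = 13+14 = 27
ES_Load testing = max(EF_Integration tests=17, EF_Code review=16, EF_Security audit=15, EF_Staging deploy=27) = 27; EF_Load testing = 27+5 = 32
Expected project duration μ = 32 days. Critical path: Frontend dev → Unit tests → Staging deploy → Load testing.

Variance along critical path = 0.444 + 1.778 + 0.444 + 4.000 = 6.667; σ = 2.582 days.
D = μ + z·σ = 32 + 0.842·2.582 = 34.2 days

34.2 days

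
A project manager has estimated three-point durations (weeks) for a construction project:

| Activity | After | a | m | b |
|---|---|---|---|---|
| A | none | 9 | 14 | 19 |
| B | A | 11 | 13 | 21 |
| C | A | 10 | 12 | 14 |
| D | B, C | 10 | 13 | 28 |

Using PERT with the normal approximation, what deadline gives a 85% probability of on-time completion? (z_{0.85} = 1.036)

47.0 weeks

te_A = (9 + 4·14 + 19)/6 = 84/6 = 14; σ²_A = ((19−9)/6)² = 2.778
te_B = (11 + 4·13 + 21)/6 = 84/6 = 14; σ²_B = ((21−11)/6)² = 2.778
te_C = (10 + 4·12 + 14)/6 = 72/6 = 12; σ²_C = ((14−10)/6)² = 0.444
te_D = (10 + 4·13 + 28)/6 = 90/6 = 15; σ²_D = ((28−10)/6)² = 9.000

Forward pass:
ES_A = 0; EF_A = 14
ES_B = 14; EF_B = 14+14 = 28
ES_C = 14; EF_C = 14+12 = 26
ES_D = max(EF_B=28, EF_C=26) = 28; EF_D = 28+15 = 43
Expected project duration μ = 43 weeks. Critical path: A → B → D.

Variance along critical path = 2.778 + 2.778 + 9.000 = 14.556; σ = 3.815 weeks.
D = μ + z·σ = 43 + 1.036·3.815 = 47.0 weeks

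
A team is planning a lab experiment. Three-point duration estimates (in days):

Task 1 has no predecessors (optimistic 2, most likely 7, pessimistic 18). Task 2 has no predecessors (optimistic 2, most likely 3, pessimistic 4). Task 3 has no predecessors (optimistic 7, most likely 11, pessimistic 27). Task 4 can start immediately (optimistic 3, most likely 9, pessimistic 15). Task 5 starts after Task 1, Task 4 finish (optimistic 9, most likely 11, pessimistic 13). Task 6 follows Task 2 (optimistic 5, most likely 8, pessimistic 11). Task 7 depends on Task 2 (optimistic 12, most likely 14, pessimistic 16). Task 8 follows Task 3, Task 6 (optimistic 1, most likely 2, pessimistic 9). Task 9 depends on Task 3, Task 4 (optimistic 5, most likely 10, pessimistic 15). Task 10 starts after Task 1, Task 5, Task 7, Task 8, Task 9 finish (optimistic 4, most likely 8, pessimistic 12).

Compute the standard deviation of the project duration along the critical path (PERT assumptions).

3.96 days

te_Task 1 = (2 + 4·7 + 18)/6 = 48/6 = 8; σ²_Task 1 = ((18−2)/6)² = 7.111
te_Task 2 = (2 + 4·3 + 4)/6 = 18/6 = 3; σ²_Task 2 = ((4−2)/6)² = 0.111
te_Task 3 = (7 + 4·11 + 27)/6 = 78/6 = 13; σ²_Task 3 = ((27−7)/6)² = 11.111
te_Task 4 = (3 + 4·9 + 15)/6 = 54/6 = 9; σ²_Task 4 = ((15−3)/6)² = 4.000
te_Task 5 = (9 + 4·11 + 13)/6 = 66/6 = 11; σ²_Task 5 = ((13−9)/6)² = 0.444
te_Task 6 = (5 + 4·8 + 11)/6 = 48/6 = 8; σ²_Task 6 = ((11−5)/6)² = 1.000
te_Task 7 = (12 + 4·14 + 16)/6 = 84/6 = 14; σ²_Task 7 = ((16−12)/6)² = 0.444
te_Task 8 = (1 + 4·2 + 9)/6 = 18/6 = 3; σ²_Task 8 = ((9−1)/6)² = 1.778
te_Task 9 = (5 + 4·10 + 15)/6 = 60/6 = 10; σ²_Task 9 = ((15−5)/6)² = 2.778
te_Task 10 = (4 + 4·8 + 12)/6 = 48/6 = 8; σ²_Task 10 = ((12−4)/6)² = 1.778

Forward pass:
ES_Task 1 = 0; EF_Task 1 = 8
ES_Task 2 = 0; EF_Task 2 = 3
ES_Task 3 = 0; EF_Task 3 = 13
ES_Task 4 = 0; EF_Task 4 = 9
ES_Task 5 = max(EF_Task 1=8, EF_Task 4=9) = 9; EF_Task 5 = 9+11 = 20
ES_Task 6 = 3; EF_Task 6 = 3+8 = 11
ES_Task 7 = 3; EF_Task 7 = 3+14 = 17
ES_Task 8 = max(EF_Task 3=13, EF_Task 6=11) = 13; EF_Task 8 = 13+3 = 16
ES_Task 9 = max(EF_Task 3=13, EF_Task 4=9) = 13; EF_Task 9 = 13+10 = 23
ES_Task 10 = max(EF_Task 1=8, EF_Task 5=20, EF_Task 7=17, EF_Task 8=16, EF_Task 9=23) = 23; EF_Task 10 = 23+8 = 31
Expected project duration μ = 31 days. Critical path: Task 3 → Task 9 → Task 10.

Variance along critical path = 11.111 + 2.778 + 1.778 = 15.667
σ = √15.667 = 3.958 days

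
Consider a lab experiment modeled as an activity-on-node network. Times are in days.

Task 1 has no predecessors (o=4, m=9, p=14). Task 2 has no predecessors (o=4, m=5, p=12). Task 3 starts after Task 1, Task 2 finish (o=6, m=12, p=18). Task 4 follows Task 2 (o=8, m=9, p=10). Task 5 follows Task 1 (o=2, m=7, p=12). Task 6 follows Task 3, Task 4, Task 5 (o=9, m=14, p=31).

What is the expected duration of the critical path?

te_Task 1 = (4 + 4·9 + 14)/6 = 54/6 = 9
te_Task 2 = (4 + 4·5 + 12)/6 = 36/6 = 6
te_Task 3 = (6 + 4·12 + 18)/6 = 72/6 = 12
te_Task 4 = (8 + 4·9 + 10)/6 = 54/6 = 9
te_Task 5 = (2 + 4·7 + 12)/6 = 42/6 = 7
te_Task 6 = (9 + 4·14 + 31)/6 = 96/6 = 16

Forward pass:
ES_Task 1 = 0; EF_Task 1 = 9
ES_Task 2 = 0; EF_Task 2 = 6
ES_Task 3 = max(EF_Task 1=9, EF_Task 2=6) = 9; EF_Task 3 = 9+12 = 21
ES_Task 4 = 6; EF_Task 4 = 6+9 = 15
ES_Task 5 = 9; EF_Task 5 = 9+7 = 16
ES_Task 6 = max(EF_Task 3=21, EF_Task 4=15, EF_Task 5=16) = 21; EF_Task 6 = 21+16 = 37
Expected project duration μ = 37 days. Critical path: Task 1 → Task 3 → Task 6.

37 days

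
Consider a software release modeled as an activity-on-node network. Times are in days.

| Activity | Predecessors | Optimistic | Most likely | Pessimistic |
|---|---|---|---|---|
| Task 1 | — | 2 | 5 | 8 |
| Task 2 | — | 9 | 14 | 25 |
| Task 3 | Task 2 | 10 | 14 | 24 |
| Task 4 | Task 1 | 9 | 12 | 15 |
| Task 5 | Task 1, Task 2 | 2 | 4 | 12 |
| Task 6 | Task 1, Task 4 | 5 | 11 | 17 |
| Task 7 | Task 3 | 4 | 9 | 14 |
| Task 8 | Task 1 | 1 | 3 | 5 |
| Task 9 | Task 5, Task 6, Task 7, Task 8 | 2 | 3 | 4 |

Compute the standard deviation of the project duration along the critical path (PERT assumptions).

3.93 days

te_Task 1 = (2 + 4·5 + 8)/6 = 30/6 = 5; σ²_Task 1 = ((8−2)/6)² = 1.000
te_Task 2 = (9 + 4·14 + 25)/6 = 90/6 = 15; σ²_Task 2 = ((25−9)/6)² = 7.111
te_Task 3 = (10 + 4·14 + 24)/6 = 90/6 = 15; σ²_Task 3 = ((24−10)/6)² = 5.444
te_Task 4 = (9 + 4·12 + 15)/6 = 72/6 = 12; σ²_Task 4 = ((15−9)/6)² = 1.000
te_Task 5 = (2 + 4·4 + 12)/6 = 30/6 = 5; σ²_Task 5 = ((12−2)/6)² = 2.778
te_Task 6 = (5 + 4·11 + 17)/6 = 66/6 = 11; σ²_Task 6 = ((17−5)/6)² = 4.000
te_Task 7 = (4 + 4·9 + 14)/6 = 54/6 = 9; σ²_Task 7 = ((14−4)/6)² = 2.778
te_Task 8 = (1 + 4·3 + 5)/6 = 18/6 = 3; σ²_Task 8 = ((5−1)/6)² = 0.444
te_Task 9 = (2 + 4·3 + 4)/6 = 18/6 = 3; σ²_Task 9 = ((4−2)/6)² = 0.111

Forward pass:
ES_Task 1 = 0; EF_Task 1 = 5
ES_Task 2 = 0; EF_Task 2 = 15
ES_Task 3 = 15; EF_Task 3 = 15+15 = 30
ES_Task 4 = 5; EF_Task 4 = 5+12 = 17
ES_Task 5 = max(EF_Task 1=5, EF_Task 2=15) = 15; EF_Task 5 = 15+5 = 20
ES_Task 6 = max(EF_Task 1=5, EF_Task 4=17) = 17; EF_Task 6 = 17+11 = 28
ES_Task 7 = 30; EF_Task 7 = 30+9 = 39
ES_Task 8 = 5; EF_Task 8 = 5+3 = 8
ES_Task 9 = max(EF_Task 5=20, EF_Task 6=28, EF_Task 7=39, EF_Task 8=8) = 39; EF_Task 9 = 39+3 = 42
Expected project duration μ = 42 days. Critical path: Task 2 → Task 3 → Task 7 → Task 9.

Variance along critical path = 7.111 + 5.444 + 2.778 + 0.111 = 15.444
σ = √15.444 = 3.930 days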